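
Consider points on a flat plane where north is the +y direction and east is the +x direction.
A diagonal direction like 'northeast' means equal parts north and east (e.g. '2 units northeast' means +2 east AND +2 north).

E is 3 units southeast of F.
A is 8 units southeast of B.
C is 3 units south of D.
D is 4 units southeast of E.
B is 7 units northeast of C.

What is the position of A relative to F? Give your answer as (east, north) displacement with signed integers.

Answer: A is at (east=22, north=-11) relative to F.

Derivation:
Place F at the origin (east=0, north=0).
  E is 3 units southeast of F: delta (east=+3, north=-3); E at (east=3, north=-3).
  D is 4 units southeast of E: delta (east=+4, north=-4); D at (east=7, north=-7).
  C is 3 units south of D: delta (east=+0, north=-3); C at (east=7, north=-10).
  B is 7 units northeast of C: delta (east=+7, north=+7); B at (east=14, north=-3).
  A is 8 units southeast of B: delta (east=+8, north=-8); A at (east=22, north=-11).
Therefore A relative to F: (east=22, north=-11).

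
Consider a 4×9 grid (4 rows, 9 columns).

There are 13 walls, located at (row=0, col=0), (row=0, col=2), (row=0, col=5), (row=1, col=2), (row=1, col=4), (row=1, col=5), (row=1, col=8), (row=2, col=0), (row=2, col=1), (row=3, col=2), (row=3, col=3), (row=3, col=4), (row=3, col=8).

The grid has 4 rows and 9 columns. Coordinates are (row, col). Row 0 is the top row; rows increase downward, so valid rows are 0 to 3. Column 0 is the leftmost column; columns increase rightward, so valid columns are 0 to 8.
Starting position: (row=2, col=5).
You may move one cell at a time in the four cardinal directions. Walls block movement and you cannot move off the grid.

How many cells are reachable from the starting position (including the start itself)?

Answer: Reachable cells: 18

Derivation:
BFS flood-fill from (row=2, col=5):
  Distance 0: (row=2, col=5)
  Distance 1: (row=2, col=4), (row=2, col=6), (row=3, col=5)
  Distance 2: (row=1, col=6), (row=2, col=3), (row=2, col=7), (row=3, col=6)
  Distance 3: (row=0, col=6), (row=1, col=3), (row=1, col=7), (row=2, col=2), (row=2, col=8), (row=3, col=7)
  Distance 4: (row=0, col=3), (row=0, col=7)
  Distance 5: (row=0, col=4), (row=0, col=8)
Total reachable: 18 (grid has 23 open cells total)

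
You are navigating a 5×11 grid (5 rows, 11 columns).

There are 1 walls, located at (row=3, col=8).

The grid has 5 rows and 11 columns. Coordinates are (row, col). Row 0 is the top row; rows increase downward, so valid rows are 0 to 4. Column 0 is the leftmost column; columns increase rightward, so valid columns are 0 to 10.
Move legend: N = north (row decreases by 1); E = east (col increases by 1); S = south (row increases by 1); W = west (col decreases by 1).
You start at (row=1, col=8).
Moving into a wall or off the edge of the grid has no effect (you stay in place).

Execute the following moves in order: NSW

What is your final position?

Start: (row=1, col=8)
  N (north): (row=1, col=8) -> (row=0, col=8)
  S (south): (row=0, col=8) -> (row=1, col=8)
  W (west): (row=1, col=8) -> (row=1, col=7)
Final: (row=1, col=7)

Answer: Final position: (row=1, col=7)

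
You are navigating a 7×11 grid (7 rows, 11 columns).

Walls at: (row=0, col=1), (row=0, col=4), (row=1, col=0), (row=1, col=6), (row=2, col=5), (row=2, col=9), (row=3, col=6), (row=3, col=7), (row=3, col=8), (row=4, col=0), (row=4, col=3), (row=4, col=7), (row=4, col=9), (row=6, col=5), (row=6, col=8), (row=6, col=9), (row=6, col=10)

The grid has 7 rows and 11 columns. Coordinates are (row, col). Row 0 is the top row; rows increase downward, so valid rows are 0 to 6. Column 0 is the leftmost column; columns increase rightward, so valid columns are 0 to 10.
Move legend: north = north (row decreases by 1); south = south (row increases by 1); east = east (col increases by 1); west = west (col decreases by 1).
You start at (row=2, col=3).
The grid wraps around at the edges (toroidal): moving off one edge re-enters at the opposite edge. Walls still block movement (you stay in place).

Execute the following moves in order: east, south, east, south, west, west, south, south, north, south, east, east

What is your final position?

Start: (row=2, col=3)
  east (east): (row=2, col=3) -> (row=2, col=4)
  south (south): (row=2, col=4) -> (row=3, col=4)
  east (east): (row=3, col=4) -> (row=3, col=5)
  south (south): (row=3, col=5) -> (row=4, col=5)
  west (west): (row=4, col=5) -> (row=4, col=4)
  west (west): blocked, stay at (row=4, col=4)
  south (south): (row=4, col=4) -> (row=5, col=4)
  south (south): (row=5, col=4) -> (row=6, col=4)
  north (north): (row=6, col=4) -> (row=5, col=4)
  south (south): (row=5, col=4) -> (row=6, col=4)
  east (east): blocked, stay at (row=6, col=4)
  east (east): blocked, stay at (row=6, col=4)
Final: (row=6, col=4)

Answer: Final position: (row=6, col=4)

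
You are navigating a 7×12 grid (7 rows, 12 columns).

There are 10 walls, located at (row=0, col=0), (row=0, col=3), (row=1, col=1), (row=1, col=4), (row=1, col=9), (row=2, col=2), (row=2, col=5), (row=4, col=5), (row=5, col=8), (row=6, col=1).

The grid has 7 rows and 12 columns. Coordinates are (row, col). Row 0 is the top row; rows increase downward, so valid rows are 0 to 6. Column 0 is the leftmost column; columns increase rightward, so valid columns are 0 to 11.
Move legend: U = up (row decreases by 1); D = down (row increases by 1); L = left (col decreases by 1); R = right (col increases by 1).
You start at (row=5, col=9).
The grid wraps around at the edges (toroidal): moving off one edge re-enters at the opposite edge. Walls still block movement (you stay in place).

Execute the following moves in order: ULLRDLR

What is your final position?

Answer: Final position: (row=4, col=8)

Derivation:
Start: (row=5, col=9)
  U (up): (row=5, col=9) -> (row=4, col=9)
  L (left): (row=4, col=9) -> (row=4, col=8)
  L (left): (row=4, col=8) -> (row=4, col=7)
  R (right): (row=4, col=7) -> (row=4, col=8)
  D (down): blocked, stay at (row=4, col=8)
  L (left): (row=4, col=8) -> (row=4, col=7)
  R (right): (row=4, col=7) -> (row=4, col=8)
Final: (row=4, col=8)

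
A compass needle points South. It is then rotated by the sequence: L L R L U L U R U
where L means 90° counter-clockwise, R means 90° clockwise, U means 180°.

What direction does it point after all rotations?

Start: South
  L (left (90° counter-clockwise)) -> East
  L (left (90° counter-clockwise)) -> North
  R (right (90° clockwise)) -> East
  L (left (90° counter-clockwise)) -> North
  U (U-turn (180°)) -> South
  L (left (90° counter-clockwise)) -> East
  U (U-turn (180°)) -> West
  R (right (90° clockwise)) -> North
  U (U-turn (180°)) -> South
Final: South

Answer: Final heading: South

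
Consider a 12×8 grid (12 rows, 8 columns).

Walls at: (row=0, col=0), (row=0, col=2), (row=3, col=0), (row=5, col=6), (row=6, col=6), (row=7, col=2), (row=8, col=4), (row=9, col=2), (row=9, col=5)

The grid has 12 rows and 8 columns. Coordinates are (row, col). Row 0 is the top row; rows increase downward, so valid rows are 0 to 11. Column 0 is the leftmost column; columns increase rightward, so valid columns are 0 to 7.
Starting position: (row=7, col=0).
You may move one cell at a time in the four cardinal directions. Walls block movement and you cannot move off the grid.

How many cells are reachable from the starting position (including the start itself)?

BFS flood-fill from (row=7, col=0):
  Distance 0: (row=7, col=0)
  Distance 1: (row=6, col=0), (row=7, col=1), (row=8, col=0)
  Distance 2: (row=5, col=0), (row=6, col=1), (row=8, col=1), (row=9, col=0)
  Distance 3: (row=4, col=0), (row=5, col=1), (row=6, col=2), (row=8, col=2), (row=9, col=1), (row=10, col=0)
  Distance 4: (row=4, col=1), (row=5, col=2), (row=6, col=3), (row=8, col=3), (row=10, col=1), (row=11, col=0)
  Distance 5: (row=3, col=1), (row=4, col=2), (row=5, col=3), (row=6, col=4), (row=7, col=3), (row=9, col=3), (row=10, col=2), (row=11, col=1)
  Distance 6: (row=2, col=1), (row=3, col=2), (row=4, col=3), (row=5, col=4), (row=6, col=5), (row=7, col=4), (row=9, col=4), (row=10, col=3), (row=11, col=2)
  Distance 7: (row=1, col=1), (row=2, col=0), (row=2, col=2), (row=3, col=3), (row=4, col=4), (row=5, col=5), (row=7, col=5), (row=10, col=4), (row=11, col=3)
  Distance 8: (row=0, col=1), (row=1, col=0), (row=1, col=2), (row=2, col=3), (row=3, col=4), (row=4, col=5), (row=7, col=6), (row=8, col=5), (row=10, col=5), (row=11, col=4)
  Distance 9: (row=1, col=3), (row=2, col=4), (row=3, col=5), (row=4, col=6), (row=7, col=7), (row=8, col=6), (row=10, col=6), (row=11, col=5)
  Distance 10: (row=0, col=3), (row=1, col=4), (row=2, col=5), (row=3, col=6), (row=4, col=7), (row=6, col=7), (row=8, col=7), (row=9, col=6), (row=10, col=7), (row=11, col=6)
  Distance 11: (row=0, col=4), (row=1, col=5), (row=2, col=6), (row=3, col=7), (row=5, col=7), (row=9, col=7), (row=11, col=7)
  Distance 12: (row=0, col=5), (row=1, col=6), (row=2, col=7)
  Distance 13: (row=0, col=6), (row=1, col=7)
  Distance 14: (row=0, col=7)
Total reachable: 87 (grid has 87 open cells total)

Answer: Reachable cells: 87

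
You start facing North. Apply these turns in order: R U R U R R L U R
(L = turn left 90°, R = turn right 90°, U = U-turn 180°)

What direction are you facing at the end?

Start: North
  R (right (90° clockwise)) -> East
  U (U-turn (180°)) -> West
  R (right (90° clockwise)) -> North
  U (U-turn (180°)) -> South
  R (right (90° clockwise)) -> West
  R (right (90° clockwise)) -> North
  L (left (90° counter-clockwise)) -> West
  U (U-turn (180°)) -> East
  R (right (90° clockwise)) -> South
Final: South

Answer: Final heading: South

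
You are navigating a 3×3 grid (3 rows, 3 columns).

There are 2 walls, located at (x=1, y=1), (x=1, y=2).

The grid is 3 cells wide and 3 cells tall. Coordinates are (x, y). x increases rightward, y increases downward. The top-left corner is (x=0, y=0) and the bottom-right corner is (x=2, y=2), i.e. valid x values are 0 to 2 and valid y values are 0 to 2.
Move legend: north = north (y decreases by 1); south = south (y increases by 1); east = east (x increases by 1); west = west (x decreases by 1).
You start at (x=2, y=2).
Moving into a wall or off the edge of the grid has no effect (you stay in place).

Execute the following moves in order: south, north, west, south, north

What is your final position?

Answer: Final position: (x=2, y=1)

Derivation:
Start: (x=2, y=2)
  south (south): blocked, stay at (x=2, y=2)
  north (north): (x=2, y=2) -> (x=2, y=1)
  west (west): blocked, stay at (x=2, y=1)
  south (south): (x=2, y=1) -> (x=2, y=2)
  north (north): (x=2, y=2) -> (x=2, y=1)
Final: (x=2, y=1)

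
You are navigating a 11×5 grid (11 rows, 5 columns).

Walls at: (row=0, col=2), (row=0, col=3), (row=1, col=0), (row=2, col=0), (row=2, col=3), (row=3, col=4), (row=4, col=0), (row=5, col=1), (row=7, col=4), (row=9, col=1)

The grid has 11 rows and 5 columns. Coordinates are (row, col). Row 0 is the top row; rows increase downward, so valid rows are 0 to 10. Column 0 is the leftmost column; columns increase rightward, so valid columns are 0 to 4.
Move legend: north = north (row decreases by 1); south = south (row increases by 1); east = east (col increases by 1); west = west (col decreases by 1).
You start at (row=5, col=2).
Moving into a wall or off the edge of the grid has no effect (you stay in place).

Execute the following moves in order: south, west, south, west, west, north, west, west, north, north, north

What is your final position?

Start: (row=5, col=2)
  south (south): (row=5, col=2) -> (row=6, col=2)
  west (west): (row=6, col=2) -> (row=6, col=1)
  south (south): (row=6, col=1) -> (row=7, col=1)
  west (west): (row=7, col=1) -> (row=7, col=0)
  west (west): blocked, stay at (row=7, col=0)
  north (north): (row=7, col=0) -> (row=6, col=0)
  west (west): blocked, stay at (row=6, col=0)
  west (west): blocked, stay at (row=6, col=0)
  north (north): (row=6, col=0) -> (row=5, col=0)
  north (north): blocked, stay at (row=5, col=0)
  north (north): blocked, stay at (row=5, col=0)
Final: (row=5, col=0)

Answer: Final position: (row=5, col=0)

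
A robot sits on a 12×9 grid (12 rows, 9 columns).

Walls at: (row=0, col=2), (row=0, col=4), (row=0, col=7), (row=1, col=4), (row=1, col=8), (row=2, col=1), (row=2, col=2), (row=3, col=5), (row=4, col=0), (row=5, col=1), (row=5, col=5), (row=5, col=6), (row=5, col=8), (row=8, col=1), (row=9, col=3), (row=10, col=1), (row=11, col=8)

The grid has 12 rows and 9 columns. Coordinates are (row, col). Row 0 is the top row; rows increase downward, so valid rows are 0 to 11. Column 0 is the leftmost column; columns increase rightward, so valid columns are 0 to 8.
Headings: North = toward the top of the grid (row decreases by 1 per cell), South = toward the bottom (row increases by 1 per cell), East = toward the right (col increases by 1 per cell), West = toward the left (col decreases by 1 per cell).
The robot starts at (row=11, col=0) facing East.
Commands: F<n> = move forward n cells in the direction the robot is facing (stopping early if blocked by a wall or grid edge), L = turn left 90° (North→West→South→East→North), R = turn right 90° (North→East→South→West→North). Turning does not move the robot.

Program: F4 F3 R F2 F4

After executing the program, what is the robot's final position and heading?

Start: (row=11, col=0), facing East
  F4: move forward 4, now at (row=11, col=4)
  F3: move forward 3, now at (row=11, col=7)
  R: turn right, now facing South
  F2: move forward 0/2 (blocked), now at (row=11, col=7)
  F4: move forward 0/4 (blocked), now at (row=11, col=7)
Final: (row=11, col=7), facing South

Answer: Final position: (row=11, col=7), facing South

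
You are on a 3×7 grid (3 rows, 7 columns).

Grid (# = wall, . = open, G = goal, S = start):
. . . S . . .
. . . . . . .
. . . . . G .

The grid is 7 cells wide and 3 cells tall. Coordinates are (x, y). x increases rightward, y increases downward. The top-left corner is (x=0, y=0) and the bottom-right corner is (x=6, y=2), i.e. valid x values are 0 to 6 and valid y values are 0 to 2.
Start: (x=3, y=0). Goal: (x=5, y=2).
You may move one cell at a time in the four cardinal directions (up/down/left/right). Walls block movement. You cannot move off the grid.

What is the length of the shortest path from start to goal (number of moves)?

Answer: Shortest path length: 4

Derivation:
BFS from (x=3, y=0) until reaching (x=5, y=2):
  Distance 0: (x=3, y=0)
  Distance 1: (x=2, y=0), (x=4, y=0), (x=3, y=1)
  Distance 2: (x=1, y=0), (x=5, y=0), (x=2, y=1), (x=4, y=1), (x=3, y=2)
  Distance 3: (x=0, y=0), (x=6, y=0), (x=1, y=1), (x=5, y=1), (x=2, y=2), (x=4, y=2)
  Distance 4: (x=0, y=1), (x=6, y=1), (x=1, y=2), (x=5, y=2)  <- goal reached here
One shortest path (4 moves): (x=3, y=0) -> (x=4, y=0) -> (x=5, y=0) -> (x=5, y=1) -> (x=5, y=2)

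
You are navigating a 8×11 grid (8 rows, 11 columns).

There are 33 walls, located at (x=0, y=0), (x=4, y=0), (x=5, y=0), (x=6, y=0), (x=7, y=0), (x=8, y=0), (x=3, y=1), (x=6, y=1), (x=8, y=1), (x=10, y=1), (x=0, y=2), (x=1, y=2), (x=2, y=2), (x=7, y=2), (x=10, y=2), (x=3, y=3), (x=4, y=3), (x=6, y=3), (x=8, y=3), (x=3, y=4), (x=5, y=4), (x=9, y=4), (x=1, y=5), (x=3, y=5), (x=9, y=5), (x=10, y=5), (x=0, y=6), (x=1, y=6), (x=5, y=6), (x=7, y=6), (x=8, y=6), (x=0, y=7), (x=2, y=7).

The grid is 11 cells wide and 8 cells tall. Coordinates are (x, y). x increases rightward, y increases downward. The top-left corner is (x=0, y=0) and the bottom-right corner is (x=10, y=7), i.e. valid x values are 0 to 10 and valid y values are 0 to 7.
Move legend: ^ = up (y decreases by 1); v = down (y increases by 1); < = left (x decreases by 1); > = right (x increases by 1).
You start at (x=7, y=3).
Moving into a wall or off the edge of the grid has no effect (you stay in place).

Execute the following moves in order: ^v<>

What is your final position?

Answer: Final position: (x=7, y=4)

Derivation:
Start: (x=7, y=3)
  ^ (up): blocked, stay at (x=7, y=3)
  v (down): (x=7, y=3) -> (x=7, y=4)
  < (left): (x=7, y=4) -> (x=6, y=4)
  > (right): (x=6, y=4) -> (x=7, y=4)
Final: (x=7, y=4)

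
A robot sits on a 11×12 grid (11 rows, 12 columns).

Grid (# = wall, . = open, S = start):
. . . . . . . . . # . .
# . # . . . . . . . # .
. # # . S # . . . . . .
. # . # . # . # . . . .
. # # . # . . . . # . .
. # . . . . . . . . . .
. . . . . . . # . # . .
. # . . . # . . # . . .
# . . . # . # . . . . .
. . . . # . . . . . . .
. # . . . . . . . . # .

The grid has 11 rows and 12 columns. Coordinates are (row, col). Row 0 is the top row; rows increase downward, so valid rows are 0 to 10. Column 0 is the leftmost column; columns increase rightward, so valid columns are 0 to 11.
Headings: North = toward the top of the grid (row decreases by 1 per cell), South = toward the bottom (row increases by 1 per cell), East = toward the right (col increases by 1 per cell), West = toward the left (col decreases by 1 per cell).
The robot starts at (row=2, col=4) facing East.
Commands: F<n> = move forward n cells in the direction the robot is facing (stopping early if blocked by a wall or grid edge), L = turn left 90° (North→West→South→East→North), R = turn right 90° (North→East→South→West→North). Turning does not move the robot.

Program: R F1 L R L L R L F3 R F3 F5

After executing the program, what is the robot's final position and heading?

Answer: Final position: (row=0, col=8), facing East

Derivation:
Start: (row=2, col=4), facing East
  R: turn right, now facing South
  F1: move forward 1, now at (row=3, col=4)
  L: turn left, now facing East
  R: turn right, now facing South
  L: turn left, now facing East
  L: turn left, now facing North
  R: turn right, now facing East
  L: turn left, now facing North
  F3: move forward 3, now at (row=0, col=4)
  R: turn right, now facing East
  F3: move forward 3, now at (row=0, col=7)
  F5: move forward 1/5 (blocked), now at (row=0, col=8)
Final: (row=0, col=8), facing East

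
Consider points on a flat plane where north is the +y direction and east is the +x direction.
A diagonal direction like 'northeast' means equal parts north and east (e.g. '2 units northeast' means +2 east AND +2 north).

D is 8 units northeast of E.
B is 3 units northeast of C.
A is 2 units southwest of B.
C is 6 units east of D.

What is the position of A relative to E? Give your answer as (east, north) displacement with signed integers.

Place E at the origin (east=0, north=0).
  D is 8 units northeast of E: delta (east=+8, north=+8); D at (east=8, north=8).
  C is 6 units east of D: delta (east=+6, north=+0); C at (east=14, north=8).
  B is 3 units northeast of C: delta (east=+3, north=+3); B at (east=17, north=11).
  A is 2 units southwest of B: delta (east=-2, north=-2); A at (east=15, north=9).
Therefore A relative to E: (east=15, north=9).

Answer: A is at (east=15, north=9) relative to E.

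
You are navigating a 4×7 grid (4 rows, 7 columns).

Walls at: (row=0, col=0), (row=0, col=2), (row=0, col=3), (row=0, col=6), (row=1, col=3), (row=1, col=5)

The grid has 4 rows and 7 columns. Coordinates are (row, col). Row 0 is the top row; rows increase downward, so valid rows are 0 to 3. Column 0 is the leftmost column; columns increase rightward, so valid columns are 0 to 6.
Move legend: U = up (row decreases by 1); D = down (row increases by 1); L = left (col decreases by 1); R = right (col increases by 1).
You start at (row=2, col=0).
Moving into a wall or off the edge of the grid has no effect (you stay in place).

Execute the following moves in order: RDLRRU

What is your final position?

Answer: Final position: (row=2, col=2)

Derivation:
Start: (row=2, col=0)
  R (right): (row=2, col=0) -> (row=2, col=1)
  D (down): (row=2, col=1) -> (row=3, col=1)
  L (left): (row=3, col=1) -> (row=3, col=0)
  R (right): (row=3, col=0) -> (row=3, col=1)
  R (right): (row=3, col=1) -> (row=3, col=2)
  U (up): (row=3, col=2) -> (row=2, col=2)
Final: (row=2, col=2)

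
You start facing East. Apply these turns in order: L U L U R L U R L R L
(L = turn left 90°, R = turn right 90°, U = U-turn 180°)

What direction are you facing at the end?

Start: East
  L (left (90° counter-clockwise)) -> North
  U (U-turn (180°)) -> South
  L (left (90° counter-clockwise)) -> East
  U (U-turn (180°)) -> West
  R (right (90° clockwise)) -> North
  L (left (90° counter-clockwise)) -> West
  U (U-turn (180°)) -> East
  R (right (90° clockwise)) -> South
  L (left (90° counter-clockwise)) -> East
  R (right (90° clockwise)) -> South
  L (left (90° counter-clockwise)) -> East
Final: East

Answer: Final heading: East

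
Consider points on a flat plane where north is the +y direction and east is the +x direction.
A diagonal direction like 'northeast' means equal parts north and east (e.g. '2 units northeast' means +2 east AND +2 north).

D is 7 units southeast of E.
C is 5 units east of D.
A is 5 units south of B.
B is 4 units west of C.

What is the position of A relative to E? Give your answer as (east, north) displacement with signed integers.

Answer: A is at (east=8, north=-12) relative to E.

Derivation:
Place E at the origin (east=0, north=0).
  D is 7 units southeast of E: delta (east=+7, north=-7); D at (east=7, north=-7).
  C is 5 units east of D: delta (east=+5, north=+0); C at (east=12, north=-7).
  B is 4 units west of C: delta (east=-4, north=+0); B at (east=8, north=-7).
  A is 5 units south of B: delta (east=+0, north=-5); A at (east=8, north=-12).
Therefore A relative to E: (east=8, north=-12).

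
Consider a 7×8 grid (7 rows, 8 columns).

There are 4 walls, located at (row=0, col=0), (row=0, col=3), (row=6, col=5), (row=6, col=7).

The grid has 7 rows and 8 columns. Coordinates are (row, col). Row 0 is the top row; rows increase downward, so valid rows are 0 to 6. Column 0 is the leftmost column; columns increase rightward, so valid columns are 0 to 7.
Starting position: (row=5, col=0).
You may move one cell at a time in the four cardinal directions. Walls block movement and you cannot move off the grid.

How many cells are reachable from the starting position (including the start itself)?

BFS flood-fill from (row=5, col=0):
  Distance 0: (row=5, col=0)
  Distance 1: (row=4, col=0), (row=5, col=1), (row=6, col=0)
  Distance 2: (row=3, col=0), (row=4, col=1), (row=5, col=2), (row=6, col=1)
  Distance 3: (row=2, col=0), (row=3, col=1), (row=4, col=2), (row=5, col=3), (row=6, col=2)
  Distance 4: (row=1, col=0), (row=2, col=1), (row=3, col=2), (row=4, col=3), (row=5, col=4), (row=6, col=3)
  Distance 5: (row=1, col=1), (row=2, col=2), (row=3, col=3), (row=4, col=4), (row=5, col=5), (row=6, col=4)
  Distance 6: (row=0, col=1), (row=1, col=2), (row=2, col=3), (row=3, col=4), (row=4, col=5), (row=5, col=6)
  Distance 7: (row=0, col=2), (row=1, col=3), (row=2, col=4), (row=3, col=5), (row=4, col=6), (row=5, col=7), (row=6, col=6)
  Distance 8: (row=1, col=4), (row=2, col=5), (row=3, col=6), (row=4, col=7)
  Distance 9: (row=0, col=4), (row=1, col=5), (row=2, col=6), (row=3, col=7)
  Distance 10: (row=0, col=5), (row=1, col=6), (row=2, col=7)
  Distance 11: (row=0, col=6), (row=1, col=7)
  Distance 12: (row=0, col=7)
Total reachable: 52 (grid has 52 open cells total)

Answer: Reachable cells: 52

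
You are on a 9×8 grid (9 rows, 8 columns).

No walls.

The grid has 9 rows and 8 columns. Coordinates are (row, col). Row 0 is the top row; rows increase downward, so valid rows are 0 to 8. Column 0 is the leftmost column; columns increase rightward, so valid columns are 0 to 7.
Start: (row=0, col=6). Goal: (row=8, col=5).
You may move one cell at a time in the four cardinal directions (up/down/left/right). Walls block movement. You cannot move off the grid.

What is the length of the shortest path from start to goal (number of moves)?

Answer: Shortest path length: 9

Derivation:
BFS from (row=0, col=6) until reaching (row=8, col=5):
  Distance 0: (row=0, col=6)
  Distance 1: (row=0, col=5), (row=0, col=7), (row=1, col=6)
  Distance 2: (row=0, col=4), (row=1, col=5), (row=1, col=7), (row=2, col=6)
  Distance 3: (row=0, col=3), (row=1, col=4), (row=2, col=5), (row=2, col=7), (row=3, col=6)
  Distance 4: (row=0, col=2), (row=1, col=3), (row=2, col=4), (row=3, col=5), (row=3, col=7), (row=4, col=6)
  Distance 5: (row=0, col=1), (row=1, col=2), (row=2, col=3), (row=3, col=4), (row=4, col=5), (row=4, col=7), (row=5, col=6)
  Distance 6: (row=0, col=0), (row=1, col=1), (row=2, col=2), (row=3, col=3), (row=4, col=4), (row=5, col=5), (row=5, col=7), (row=6, col=6)
  Distance 7: (row=1, col=0), (row=2, col=1), (row=3, col=2), (row=4, col=3), (row=5, col=4), (row=6, col=5), (row=6, col=7), (row=7, col=6)
  Distance 8: (row=2, col=0), (row=3, col=1), (row=4, col=2), (row=5, col=3), (row=6, col=4), (row=7, col=5), (row=7, col=7), (row=8, col=6)
  Distance 9: (row=3, col=0), (row=4, col=1), (row=5, col=2), (row=6, col=3), (row=7, col=4), (row=8, col=5), (row=8, col=7)  <- goal reached here
One shortest path (9 moves): (row=0, col=6) -> (row=0, col=5) -> (row=1, col=5) -> (row=2, col=5) -> (row=3, col=5) -> (row=4, col=5) -> (row=5, col=5) -> (row=6, col=5) -> (row=7, col=5) -> (row=8, col=5)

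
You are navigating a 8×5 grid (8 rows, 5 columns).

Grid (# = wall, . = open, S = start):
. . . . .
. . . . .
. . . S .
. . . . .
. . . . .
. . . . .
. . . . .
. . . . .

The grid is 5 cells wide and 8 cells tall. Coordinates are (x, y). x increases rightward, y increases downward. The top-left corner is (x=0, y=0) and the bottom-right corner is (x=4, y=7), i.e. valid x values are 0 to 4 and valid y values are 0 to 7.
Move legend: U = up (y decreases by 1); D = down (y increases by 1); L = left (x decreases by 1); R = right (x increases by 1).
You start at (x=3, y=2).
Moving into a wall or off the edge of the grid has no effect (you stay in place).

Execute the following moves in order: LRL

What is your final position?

Answer: Final position: (x=2, y=2)

Derivation:
Start: (x=3, y=2)
  L (left): (x=3, y=2) -> (x=2, y=2)
  R (right): (x=2, y=2) -> (x=3, y=2)
  L (left): (x=3, y=2) -> (x=2, y=2)
Final: (x=2, y=2)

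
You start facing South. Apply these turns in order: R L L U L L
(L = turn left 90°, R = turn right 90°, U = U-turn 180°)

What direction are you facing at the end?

Start: South
  R (right (90° clockwise)) -> West
  L (left (90° counter-clockwise)) -> South
  L (left (90° counter-clockwise)) -> East
  U (U-turn (180°)) -> West
  L (left (90° counter-clockwise)) -> South
  L (left (90° counter-clockwise)) -> East
Final: East

Answer: Final heading: East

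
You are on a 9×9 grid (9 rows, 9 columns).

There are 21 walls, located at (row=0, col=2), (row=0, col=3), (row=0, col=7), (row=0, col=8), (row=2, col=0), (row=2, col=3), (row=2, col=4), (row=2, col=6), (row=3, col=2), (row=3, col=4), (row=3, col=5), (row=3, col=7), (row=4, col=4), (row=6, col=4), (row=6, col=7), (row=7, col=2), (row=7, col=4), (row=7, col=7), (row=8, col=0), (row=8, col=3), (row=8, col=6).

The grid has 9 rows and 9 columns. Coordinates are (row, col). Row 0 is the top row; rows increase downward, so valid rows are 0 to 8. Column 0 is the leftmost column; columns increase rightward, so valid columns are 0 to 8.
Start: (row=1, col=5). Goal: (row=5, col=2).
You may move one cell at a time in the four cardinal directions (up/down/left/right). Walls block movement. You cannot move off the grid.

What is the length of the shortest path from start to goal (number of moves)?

Answer: Shortest path length: 9

Derivation:
BFS from (row=1, col=5) until reaching (row=5, col=2):
  Distance 0: (row=1, col=5)
  Distance 1: (row=0, col=5), (row=1, col=4), (row=1, col=6), (row=2, col=5)
  Distance 2: (row=0, col=4), (row=0, col=6), (row=1, col=3), (row=1, col=7)
  Distance 3: (row=1, col=2), (row=1, col=8), (row=2, col=7)
  Distance 4: (row=1, col=1), (row=2, col=2), (row=2, col=8)
  Distance 5: (row=0, col=1), (row=1, col=0), (row=2, col=1), (row=3, col=8)
  Distance 6: (row=0, col=0), (row=3, col=1), (row=4, col=8)
  Distance 7: (row=3, col=0), (row=4, col=1), (row=4, col=7), (row=5, col=8)
  Distance 8: (row=4, col=0), (row=4, col=2), (row=4, col=6), (row=5, col=1), (row=5, col=7), (row=6, col=8)
  Distance 9: (row=3, col=6), (row=4, col=3), (row=4, col=5), (row=5, col=0), (row=5, col=2), (row=5, col=6), (row=6, col=1), (row=7, col=8)  <- goal reached here
One shortest path (9 moves): (row=1, col=5) -> (row=1, col=4) -> (row=1, col=3) -> (row=1, col=2) -> (row=1, col=1) -> (row=2, col=1) -> (row=3, col=1) -> (row=4, col=1) -> (row=4, col=2) -> (row=5, col=2)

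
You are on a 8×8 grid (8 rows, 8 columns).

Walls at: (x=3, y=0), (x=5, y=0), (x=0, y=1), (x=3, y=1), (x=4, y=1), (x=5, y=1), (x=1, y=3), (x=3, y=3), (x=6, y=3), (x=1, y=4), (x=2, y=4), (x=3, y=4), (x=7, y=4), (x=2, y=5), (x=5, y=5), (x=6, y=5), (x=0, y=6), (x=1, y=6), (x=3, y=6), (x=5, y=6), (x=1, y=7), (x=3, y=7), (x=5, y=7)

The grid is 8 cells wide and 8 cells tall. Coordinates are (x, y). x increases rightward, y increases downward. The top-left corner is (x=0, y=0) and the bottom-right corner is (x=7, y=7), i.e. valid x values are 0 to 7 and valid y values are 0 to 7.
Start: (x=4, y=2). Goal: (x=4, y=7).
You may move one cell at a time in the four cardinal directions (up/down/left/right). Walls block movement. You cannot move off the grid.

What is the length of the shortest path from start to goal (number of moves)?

Answer: Shortest path length: 5

Derivation:
BFS from (x=4, y=2) until reaching (x=4, y=7):
  Distance 0: (x=4, y=2)
  Distance 1: (x=3, y=2), (x=5, y=2), (x=4, y=3)
  Distance 2: (x=2, y=2), (x=6, y=2), (x=5, y=3), (x=4, y=4)
  Distance 3: (x=2, y=1), (x=6, y=1), (x=1, y=2), (x=7, y=2), (x=2, y=3), (x=5, y=4), (x=4, y=5)
  Distance 4: (x=2, y=0), (x=6, y=0), (x=1, y=1), (x=7, y=1), (x=0, y=2), (x=7, y=3), (x=6, y=4), (x=3, y=5), (x=4, y=6)
  Distance 5: (x=1, y=0), (x=7, y=0), (x=0, y=3), (x=4, y=7)  <- goal reached here
One shortest path (5 moves): (x=4, y=2) -> (x=4, y=3) -> (x=4, y=4) -> (x=4, y=5) -> (x=4, y=6) -> (x=4, y=7)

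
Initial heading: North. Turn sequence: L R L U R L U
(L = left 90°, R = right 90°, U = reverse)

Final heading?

Answer: Final heading: West

Derivation:
Start: North
  L (left (90° counter-clockwise)) -> West
  R (right (90° clockwise)) -> North
  L (left (90° counter-clockwise)) -> West
  U (U-turn (180°)) -> East
  R (right (90° clockwise)) -> South
  L (left (90° counter-clockwise)) -> East
  U (U-turn (180°)) -> West
Final: West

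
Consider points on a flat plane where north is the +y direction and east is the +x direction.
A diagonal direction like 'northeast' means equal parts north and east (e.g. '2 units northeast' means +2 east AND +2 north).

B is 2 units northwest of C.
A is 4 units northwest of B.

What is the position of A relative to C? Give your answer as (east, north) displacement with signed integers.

Answer: A is at (east=-6, north=6) relative to C.

Derivation:
Place C at the origin (east=0, north=0).
  B is 2 units northwest of C: delta (east=-2, north=+2); B at (east=-2, north=2).
  A is 4 units northwest of B: delta (east=-4, north=+4); A at (east=-6, north=6).
Therefore A relative to C: (east=-6, north=6).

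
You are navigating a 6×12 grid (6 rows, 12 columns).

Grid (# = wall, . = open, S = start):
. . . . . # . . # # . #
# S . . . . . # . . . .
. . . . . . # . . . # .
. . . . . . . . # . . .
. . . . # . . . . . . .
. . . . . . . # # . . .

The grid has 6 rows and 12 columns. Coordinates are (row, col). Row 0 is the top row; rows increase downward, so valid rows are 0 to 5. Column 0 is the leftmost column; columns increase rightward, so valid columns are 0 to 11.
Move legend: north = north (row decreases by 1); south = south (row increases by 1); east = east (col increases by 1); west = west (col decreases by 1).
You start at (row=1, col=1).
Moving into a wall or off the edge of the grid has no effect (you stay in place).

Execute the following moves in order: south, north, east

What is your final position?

Answer: Final position: (row=1, col=2)

Derivation:
Start: (row=1, col=1)
  south (south): (row=1, col=1) -> (row=2, col=1)
  north (north): (row=2, col=1) -> (row=1, col=1)
  east (east): (row=1, col=1) -> (row=1, col=2)
Final: (row=1, col=2)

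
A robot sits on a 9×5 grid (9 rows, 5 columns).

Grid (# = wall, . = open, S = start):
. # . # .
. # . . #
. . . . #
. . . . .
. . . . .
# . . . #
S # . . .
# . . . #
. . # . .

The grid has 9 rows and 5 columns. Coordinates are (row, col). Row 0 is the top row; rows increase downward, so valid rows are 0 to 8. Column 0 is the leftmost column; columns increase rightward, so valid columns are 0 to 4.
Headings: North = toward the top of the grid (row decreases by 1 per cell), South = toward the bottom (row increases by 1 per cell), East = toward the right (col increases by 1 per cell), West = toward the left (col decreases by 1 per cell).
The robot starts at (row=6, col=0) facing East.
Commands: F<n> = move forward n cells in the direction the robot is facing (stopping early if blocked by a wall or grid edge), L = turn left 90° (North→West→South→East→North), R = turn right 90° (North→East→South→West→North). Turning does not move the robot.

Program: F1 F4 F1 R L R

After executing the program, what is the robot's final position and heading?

Answer: Final position: (row=6, col=0), facing South

Derivation:
Start: (row=6, col=0), facing East
  F1: move forward 0/1 (blocked), now at (row=6, col=0)
  F4: move forward 0/4 (blocked), now at (row=6, col=0)
  F1: move forward 0/1 (blocked), now at (row=6, col=0)
  R: turn right, now facing South
  L: turn left, now facing East
  R: turn right, now facing South
Final: (row=6, col=0), facing South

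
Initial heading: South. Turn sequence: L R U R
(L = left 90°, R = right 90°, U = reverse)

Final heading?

Start: South
  L (left (90° counter-clockwise)) -> East
  R (right (90° clockwise)) -> South
  U (U-turn (180°)) -> North
  R (right (90° clockwise)) -> East
Final: East

Answer: Final heading: East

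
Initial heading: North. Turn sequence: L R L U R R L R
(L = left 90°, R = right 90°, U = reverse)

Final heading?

Answer: Final heading: West

Derivation:
Start: North
  L (left (90° counter-clockwise)) -> West
  R (right (90° clockwise)) -> North
  L (left (90° counter-clockwise)) -> West
  U (U-turn (180°)) -> East
  R (right (90° clockwise)) -> South
  R (right (90° clockwise)) -> West
  L (left (90° counter-clockwise)) -> South
  R (right (90° clockwise)) -> West
Final: West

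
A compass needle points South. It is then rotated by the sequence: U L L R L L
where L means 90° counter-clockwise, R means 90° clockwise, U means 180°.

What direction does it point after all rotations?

Answer: Final heading: East

Derivation:
Start: South
  U (U-turn (180°)) -> North
  L (left (90° counter-clockwise)) -> West
  L (left (90° counter-clockwise)) -> South
  R (right (90° clockwise)) -> West
  L (left (90° counter-clockwise)) -> South
  L (left (90° counter-clockwise)) -> East
Final: East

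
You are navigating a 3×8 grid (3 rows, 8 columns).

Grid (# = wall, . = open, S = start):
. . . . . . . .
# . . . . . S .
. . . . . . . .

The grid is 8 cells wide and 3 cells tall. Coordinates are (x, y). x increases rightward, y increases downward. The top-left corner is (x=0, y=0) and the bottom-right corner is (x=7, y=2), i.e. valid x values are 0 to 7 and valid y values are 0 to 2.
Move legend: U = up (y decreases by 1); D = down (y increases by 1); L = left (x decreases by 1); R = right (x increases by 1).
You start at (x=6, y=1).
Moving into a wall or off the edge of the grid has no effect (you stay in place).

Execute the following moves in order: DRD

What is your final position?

Start: (x=6, y=1)
  D (down): (x=6, y=1) -> (x=6, y=2)
  R (right): (x=6, y=2) -> (x=7, y=2)
  D (down): blocked, stay at (x=7, y=2)
Final: (x=7, y=2)

Answer: Final position: (x=7, y=2)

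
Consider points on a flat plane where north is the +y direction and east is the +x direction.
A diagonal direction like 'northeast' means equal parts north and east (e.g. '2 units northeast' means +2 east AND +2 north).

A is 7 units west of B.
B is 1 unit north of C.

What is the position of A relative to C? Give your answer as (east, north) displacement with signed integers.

Answer: A is at (east=-7, north=1) relative to C.

Derivation:
Place C at the origin (east=0, north=0).
  B is 1 unit north of C: delta (east=+0, north=+1); B at (east=0, north=1).
  A is 7 units west of B: delta (east=-7, north=+0); A at (east=-7, north=1).
Therefore A relative to C: (east=-7, north=1).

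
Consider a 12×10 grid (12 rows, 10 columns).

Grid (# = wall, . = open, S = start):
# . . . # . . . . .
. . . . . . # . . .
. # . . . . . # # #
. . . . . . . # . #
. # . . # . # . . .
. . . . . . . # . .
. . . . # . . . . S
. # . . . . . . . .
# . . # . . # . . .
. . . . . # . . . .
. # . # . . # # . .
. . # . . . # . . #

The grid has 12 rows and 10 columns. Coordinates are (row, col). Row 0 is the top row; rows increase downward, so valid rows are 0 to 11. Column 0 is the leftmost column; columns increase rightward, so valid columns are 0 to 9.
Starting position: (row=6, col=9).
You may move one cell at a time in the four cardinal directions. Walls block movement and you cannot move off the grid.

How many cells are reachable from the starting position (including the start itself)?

BFS flood-fill from (row=6, col=9):
  Distance 0: (row=6, col=9)
  Distance 1: (row=5, col=9), (row=6, col=8), (row=7, col=9)
  Distance 2: (row=4, col=9), (row=5, col=8), (row=6, col=7), (row=7, col=8), (row=8, col=9)
  Distance 3: (row=4, col=8), (row=6, col=6), (row=7, col=7), (row=8, col=8), (row=9, col=9)
  Distance 4: (row=3, col=8), (row=4, col=7), (row=5, col=6), (row=6, col=5), (row=7, col=6), (row=8, col=7), (row=9, col=8), (row=10, col=9)
  Distance 5: (row=5, col=5), (row=7, col=5), (row=9, col=7), (row=10, col=8)
  Distance 6: (row=4, col=5), (row=5, col=4), (row=7, col=4), (row=8, col=5), (row=9, col=6), (row=11, col=8)
  Distance 7: (row=3, col=5), (row=5, col=3), (row=7, col=3), (row=8, col=4), (row=11, col=7)
  Distance 8: (row=2, col=5), (row=3, col=4), (row=3, col=6), (row=4, col=3), (row=5, col=2), (row=6, col=3), (row=7, col=2), (row=9, col=4)
  Distance 9: (row=1, col=5), (row=2, col=4), (row=2, col=6), (row=3, col=3), (row=4, col=2), (row=5, col=1), (row=6, col=2), (row=8, col=2), (row=9, col=3), (row=10, col=4)
  Distance 10: (row=0, col=5), (row=1, col=4), (row=2, col=3), (row=3, col=2), (row=5, col=0), (row=6, col=1), (row=8, col=1), (row=9, col=2), (row=10, col=5), (row=11, col=4)
  Distance 11: (row=0, col=6), (row=1, col=3), (row=2, col=2), (row=3, col=1), (row=4, col=0), (row=6, col=0), (row=9, col=1), (row=10, col=2), (row=11, col=3), (row=11, col=5)
  Distance 12: (row=0, col=3), (row=0, col=7), (row=1, col=2), (row=3, col=0), (row=7, col=0), (row=9, col=0)
  Distance 13: (row=0, col=2), (row=0, col=8), (row=1, col=1), (row=1, col=7), (row=2, col=0), (row=10, col=0)
  Distance 14: (row=0, col=1), (row=0, col=9), (row=1, col=0), (row=1, col=8), (row=11, col=0)
  Distance 15: (row=1, col=9), (row=11, col=1)
Total reachable: 94 (grid has 94 open cells total)

Answer: Reachable cells: 94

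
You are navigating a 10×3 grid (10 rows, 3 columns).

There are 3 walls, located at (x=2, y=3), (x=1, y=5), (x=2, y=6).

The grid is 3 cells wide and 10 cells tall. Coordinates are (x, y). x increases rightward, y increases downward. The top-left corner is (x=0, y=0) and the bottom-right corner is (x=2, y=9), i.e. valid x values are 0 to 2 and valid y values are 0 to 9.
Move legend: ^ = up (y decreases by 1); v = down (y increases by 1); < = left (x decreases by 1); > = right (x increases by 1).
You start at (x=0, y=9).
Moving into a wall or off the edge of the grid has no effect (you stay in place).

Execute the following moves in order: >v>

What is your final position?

Start: (x=0, y=9)
  > (right): (x=0, y=9) -> (x=1, y=9)
  v (down): blocked, stay at (x=1, y=9)
  > (right): (x=1, y=9) -> (x=2, y=9)
Final: (x=2, y=9)

Answer: Final position: (x=2, y=9)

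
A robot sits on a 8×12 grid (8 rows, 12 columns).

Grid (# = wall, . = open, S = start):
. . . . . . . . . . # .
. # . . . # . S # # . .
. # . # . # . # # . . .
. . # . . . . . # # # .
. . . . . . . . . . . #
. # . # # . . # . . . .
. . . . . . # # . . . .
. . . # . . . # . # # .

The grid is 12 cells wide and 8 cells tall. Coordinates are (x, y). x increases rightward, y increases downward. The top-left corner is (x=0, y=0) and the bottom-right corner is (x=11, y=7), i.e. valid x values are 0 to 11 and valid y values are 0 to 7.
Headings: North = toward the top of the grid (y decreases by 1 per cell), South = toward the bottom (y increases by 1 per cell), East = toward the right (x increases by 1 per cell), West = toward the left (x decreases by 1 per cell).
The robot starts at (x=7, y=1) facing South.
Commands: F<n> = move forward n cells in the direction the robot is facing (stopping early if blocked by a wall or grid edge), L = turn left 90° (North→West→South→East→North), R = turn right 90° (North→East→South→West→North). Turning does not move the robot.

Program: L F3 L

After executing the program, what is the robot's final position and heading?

Start: (x=7, y=1), facing South
  L: turn left, now facing East
  F3: move forward 0/3 (blocked), now at (x=7, y=1)
  L: turn left, now facing North
Final: (x=7, y=1), facing North

Answer: Final position: (x=7, y=1), facing North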